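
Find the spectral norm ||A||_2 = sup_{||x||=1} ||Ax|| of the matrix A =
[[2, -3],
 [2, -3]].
||A||_2 = sqrt(26) ≈ 5.099 (= sqrt(largest eigenvalue of A^T A))

||A||_2 = sigma_max(A) = sqrt(lambda_max(A^T A)). Form the symmetric matrix M = A^T A =
[[8, -12],
 [-12, 18]].
Its characteristic polynomial (trace, determinant of M give the coefficients) is
  p(λ) = det(λ I - M) = λ^2 - 26λ.
For λ^2 - 26λ the discriminant is 676. It is a perfect square (26^2), so the roots are rational: λ = (26 ± 26)/2 = 26, 0.
So the eigenvalues of A^T A are ≈ 0, 26 (all ≥ 0, as they must be for A^T A). The largest is λ_max = 26, hence ||A||_2 = sqrt(λ_max) = sqrt(26) ≈ 5.099.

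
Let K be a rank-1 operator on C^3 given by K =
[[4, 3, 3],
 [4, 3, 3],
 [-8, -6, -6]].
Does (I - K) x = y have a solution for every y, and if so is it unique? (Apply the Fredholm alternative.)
(I - K) is singular (det(I - K) = 0, i.e. 1 ∈ sigma(K)). (I - K) x = y is solvable iff y ⊥ ker((I - K)^*) = span{(4, 3, 3)}, i.e. iff 4y_1 + 3y_2 + 3y_3 = 0. When solvable, the solutions are x = y + c·(1, 1, -2), c arbitrary (ker(I - K) = span{(1, 1, -2)}, dimension 1).

K has rank 1, so it is an outer product K = u v^T: every row of K is a multiple of one row vector. Reading off the entries, u = (1, 1, -2) and v = (4, 3, 3) (row i of K equals u_i·v^T). A rank-one matrix u v^T satisfies K u = u (v·u) and kills the (2)-dimensional subspace v^⊥, so its characteristic polynomial is lambda^2 (lambda - v·u) with v·u = tr K = 1. Hence the eigenvalues of I - K are 1 (multiplicity 2) and 1 - (1) = 0, so det(I - K) = 0. (Direct check: I - K =
[[-3, -3, -3],
 [-4, -2, -3],
 [8, 6, 7]]
has determinant 0.) So 1 is an eigenvalue of K and (I - K) is not invertible. The finite-dimensional Fredholm alternative says: either (I - K) is invertible, or ker(I - K) ≠ {0} and then range(I - K) = ker((I - K)^*)^⊥, with dim ker(I - K) = dim ker((I - K)^*). We are in the second case, so we need both kernels. Kernel of I - K: (I - K) u = u - u (v·u) = u - u = 0, so ker(I - K) = span{u} = span{(1, 1, -2)} (it is exactly 1-dimensional because rank(I - K) = 2). Kernel of the adjoint: K is real, so (I - K)^* = I - K^T = I - v u^T, and (I - v u^T) v = v - v (u·v) = 0; hence ker((I - K)^*) = span{v} = span{(4, 3, 3)}. Therefore (I - K) x = y is solvable iff <y, v> = 0, i.e. iff 4y_1 + 3y_2 + 3y_3 = 0. When this holds, K y = u (v·y) = 0, so (I - K) y = y and x = y is a particular solution; the full solution set is the line x = y + c·u = y + c·(1, 1, -2), c ∈ C.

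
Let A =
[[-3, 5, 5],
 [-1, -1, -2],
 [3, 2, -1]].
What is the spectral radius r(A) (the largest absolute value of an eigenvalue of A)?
r(A) ≈ 6.0603

The eigenvalues of A are the roots of its characteristic polynomial. With M = A (coefficients from the trace, the sum of principal 2x2 minors, and det A):
  p(λ) = det(λ I - M) = λ^3 + 5λ^2 + λ + 45.
No integer candidate from the rational root theorem (±divisors of 45) is a root, so the roots are irrational. The cubic discriminant is Δ = -73104 < 0, so there is one real root and a complex-conjugate pair. p(-7) = -60 and p(-6) = 3 have opposite signs, so a root lies in (-7, -6); Newton's method refines it to λ ≈ -6.0603. Dividing out (λ - (-6.0603)) leaves approximately λ^2 - 1.0603λ + 7.4254. For λ^2 - 1.0603λ + 7.4254 the discriminant is -28.5776. It is negative, so the remaining roots are the complex-conjugate pair λ ≈ 0.5301 ± 2.6729i. Their product equals the constant term, so |λ|^2 ≈ 7.4254 and |λ| ≈ 2.725.
Thus the eigenvalues (to 4 decimals) are -6.0603 (modulus 6.0603); 0.5301 ± 2.6729i (modulus 2.725). The spectral radius is the largest modulus: r(A) ≈ 6.0603. (Cross-check: r(A) ≤ ||A||_2 ≈ 7.8623; equality holds whenever A is normal, though it can also hold for some non-normal A.)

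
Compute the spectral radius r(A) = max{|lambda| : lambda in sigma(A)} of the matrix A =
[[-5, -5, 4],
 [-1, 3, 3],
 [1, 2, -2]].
r(A) = 7

The eigenvalues of A are the roots of its characteristic polynomial. With M = A (coefficients from the trace, the sum of principal 2x2 minors, and det A):
  p(λ) = det(λ I - M) = λ^3 + 4λ^2 - 26λ - 35.
By the rational root theorem any rational root is an integer divisor of 35. Testing λ = -7: p(-7) = -343 + 196 + 182 - 35 = 0, so λ = -7 is a root. Dividing out (λ + 7) leaves p(λ) = (λ + 7)(λ^2 - 3λ - 5). For λ^2 - 3λ - 5 the discriminant is 29. It is nonnegative but not a perfect square, so the roots are real and irrational: λ = (3 ± sqrt(29))/2 ≈ 4.1926, -1.1926.
Thus the eigenvalues (to 4 decimals) are 4.1926 (modulus 4.1926); -1.1926 (modulus 1.1926); -7 (modulus 7). The spectral radius is the largest modulus: r(A) = 7. (Cross-check: r(A) ≤ ||A||_2 ≈ 8.6147; equality holds whenever A is normal, though it can also hold for some non-normal A.)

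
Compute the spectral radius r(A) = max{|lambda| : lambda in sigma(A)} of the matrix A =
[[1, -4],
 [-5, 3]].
r(A) = (4 + sqrt(84))/2 ≈ 6.5826

The eigenvalues of A are the roots of its characteristic polynomial. With M = A (coefficients from the trace and determinant):
  p(λ) = det(λ I - M) = λ^2 - 4λ - 17.
For λ^2 - 4λ - 17 the discriminant is 84. It is nonnegative but not a perfect square, so the roots are real and irrational: λ = (4 ± sqrt(84))/2 ≈ 6.5826, -2.5826.
Thus the eigenvalues (to 4 decimals) are 6.5826 (modulus 6.5826); -2.5826 (modulus 2.5826). The spectral radius is the largest modulus: r(A) = (4 + sqrt(84))/2 ≈ 6.5826. (Cross-check: r(A) ≤ ||A||_2 ≈ 6.6713; equality holds whenever A is normal, though it can also hold for some non-normal A.)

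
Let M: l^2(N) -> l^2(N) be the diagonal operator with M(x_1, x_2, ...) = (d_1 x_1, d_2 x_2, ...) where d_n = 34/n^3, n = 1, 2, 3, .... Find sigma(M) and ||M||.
sigma(M) = {34/n^3 : n ≥ 1} ∪ {0}; ||M|| = 34

A bounded diagonal operator on l^2 with diagonal entries d_n has spectrum equal to the closure of {d_n : n ≥ 1}: every d_n is an eigenvalue (with eigenvector e_n), so {d_n} ⊂ sigma(M); the spectrum is closed, so its closure is too; and for lambda not in the closure, (M - lambda I) has bounded inverse (the diagonal entries 1/(d_n - lambda) are bounded). For our sequence d_n = 34/n^3, n = 1, 2, 3, ...:
  - {d_n} = {34/n^3 : n ≥ 1}; the only limit point is 0
  - closure = {34/n^3 : n ≥ 1} ∪ {0}
For the norm: a diagonal operator has ||M|| = sup_n |d_n|. Here d_n = 34/n^3 is positive and decreasing, so sup_n |d_n| = d_1 = 34. So ||M|| = 34.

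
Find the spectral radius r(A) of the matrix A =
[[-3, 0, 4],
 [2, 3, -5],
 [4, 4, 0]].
r(A) ≈ 4.6283

The eigenvalues of A are the roots of its characteristic polynomial. With M = A (coefficients from the trace, the sum of principal 2x2 minors, and det A):
  p(λ) = det(λ I - M) = λ^3 - 5λ + 76.
No integer candidate from the rational root theorem (±divisors of 76) is a root, so the roots are irrational. The cubic discriminant is Δ = -155452 < 0, so there is one real root and a complex-conjugate pair. p(-5) = -24 and p(-4) = 32 have opposite signs, so a root lies in (-5, -4); Newton's method refines it to λ ≈ -4.6283. Dividing out (λ - (-4.6283)) leaves approximately λ^2 - 4.6283λ + 16.4208. For λ^2 - 4.6283λ + 16.4208 the discriminant is -44.2625. It is negative, so the remaining roots are the complex-conjugate pair λ ≈ 2.3141 ± 3.3265i. Their product equals the constant term, so |λ|^2 ≈ 16.4208 and |λ| ≈ 4.0523.
Thus the eigenvalues (to 4 decimals) are -4.6283 (modulus 4.6283); 2.3141 ± 3.3265i (modulus 4.0523). The spectral radius is the largest modulus: r(A) ≈ 4.6283. (Cross-check: r(A) ≤ ||A||_2 ≈ 8.4737; equality holds whenever A is normal, though it can also hold for some non-normal A.)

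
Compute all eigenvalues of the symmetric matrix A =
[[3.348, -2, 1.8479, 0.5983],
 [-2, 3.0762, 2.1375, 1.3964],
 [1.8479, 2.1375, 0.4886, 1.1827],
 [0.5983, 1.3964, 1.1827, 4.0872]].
sigma(A) ≈ {-2, 2, 5, 6}

A is real symmetric, so its spectrum consists of real eigenvalues. Expanding the characteristic polynomial of the displayed matrix gives
  det(λ I - A) = p(λ) = λ^4 + (-11)λ^3 + (26)λ^2 + (44.0023)λ + (-120.0017).
Solving p(λ) = 0 yields eigenvalues ≈ -2, 2, 5, 6. (A is shown rounded to 4 decimals, so these recover the underlying integer eigenvalues to within that precision.)
Verification: the trace of A = 11 equals the sum of eigenvalues 11, and det(A) ≈ -120.0017 matches the eigenvalue product -120.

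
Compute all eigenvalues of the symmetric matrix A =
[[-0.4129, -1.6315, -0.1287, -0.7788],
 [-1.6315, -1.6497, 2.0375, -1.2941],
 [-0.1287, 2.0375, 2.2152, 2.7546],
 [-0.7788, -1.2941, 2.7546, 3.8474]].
sigma(A) ≈ {-4, 0, 2, 6}

A is real symmetric, so its spectrum consists of real eigenvalues. Expanding the characteristic polynomial of the displayed matrix gives
  det(λ I - A) = p(λ) = λ^4 + (-4)λ^3 + (-20)λ^2 + (47.9989)λ + (0).
Solving p(λ) = 0 yields eigenvalues ≈ -4, 0, 2, 6. (A is shown rounded to 4 decimals, so these recover the underlying integer eigenvalues to within that precision.)
Verification: the trace of A = 4 equals the sum of eigenvalues 4, and det(A) ≈ -0.0008 matches the eigenvalue product 0.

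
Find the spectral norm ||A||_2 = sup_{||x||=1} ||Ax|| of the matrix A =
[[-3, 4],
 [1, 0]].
||A||_2 = sqrt((26 + sqrt(612))/2) ≈ 5.0368 (= sqrt(largest eigenvalue of A^T A))

||A||_2 = sigma_max(A) = sqrt(lambda_max(A^T A)). Form the symmetric matrix M = A^T A =
[[10, -12],
 [-12, 16]].
Its characteristic polynomial (trace, determinant of M give the coefficients) is
  p(λ) = det(λ I - M) = λ^2 - 26λ + 16.
For λ^2 - 26λ + 16 the discriminant is 612. It is nonnegative but not a perfect square, so the roots are real and irrational: λ = (26 ± sqrt(612))/2 ≈ 25.3693, 0.6307.
So the eigenvalues of A^T A are ≈ 0.6307, 25.3693 (all ≥ 0, as they must be for A^T A). The largest is λ_max = (26 + sqrt(612))/2 ≈ 25.3693, hence ||A||_2 = sqrt(λ_max) = sqrt((26 + sqrt(612))/2) ≈ 5.0368.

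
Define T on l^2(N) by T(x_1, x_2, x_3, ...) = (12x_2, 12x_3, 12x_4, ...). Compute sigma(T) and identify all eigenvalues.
sigma(T) = closed disk {z in C : |z| ≤ 12}; sigma_p(T) = open disk {z in C : |z| < 12}

Note T = 12·V where V is the unit left shift (V x)_k = x_{k+1}; so sigma(T) = 12·sigma(V) and ||T|| = 12||V||. ||T x||^2 = 144sum_{k≥2} |x_k|^2 ≤ 144||x||^2, with equality on {x : x_1 = 0}, so ||T|| = 12. For any lambda with |lambda| < 12, set r = lambda/12 (|r| < 1); the vector x = (1, r, r^2, ...) is in l^2 and satisfies T x = 12(r, r^2, ...) = lambda x, so lambda is an eigenvalue. On the boundary |lambda| = 12 the geometric series diverges, so no l^2 eigenvector exists, but these lambda lie in the approximate point spectrum. Hence sigma(T) is the closed disk of radius 12 and sigma_p(T) is the open disk.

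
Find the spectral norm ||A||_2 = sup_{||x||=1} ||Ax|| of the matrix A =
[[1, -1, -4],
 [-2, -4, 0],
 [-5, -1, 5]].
||A||_2 ≈ 8.1558 (= sqrt(largest eigenvalue of A^T A))

||A||_2 = sigma_max(A) = sqrt(lambda_max(A^T A)). Form the symmetric matrix M = A^T A =
[[30, 12, -29],
 [12, 18, -1],
 [-29, -1, 41]].
Its characteristic polynomial (trace, sum of principal 2x2 minors, determinant of M give the coefficients) is
  p(λ) = det(λ I - M) = λ^3 - 89λ^2 + 1522λ - 1764.
No integer candidate from the rational root theorem (±divisors of 1764) is a root, so the roots are irrational. The cubic discriminant is Δ = 3488900532 > 0, so there are three distinct real roots. p(1) = -330 and p(2) = 932 have opposite signs, so a root lies in (1, 2); Newton's method refines it to λ ≈ 1.2489. p(21) = 210 and p(22) = -708 have opposite signs, so a root lies in (21, 22); Newton's method refines it to λ ≈ 21.2336. p(66) = -1500 and p(67) = 1452 have opposite signs, so a root lies in (66, 67); Newton's method refines it to λ ≈ 66.5175. Check (Vieta): the three roots sum to 89, matching tr M = 89.
So the eigenvalues of A^T A are ≈ 1.2489, 21.2336, 66.5175 (all ≥ 0, as they must be for A^T A). The largest is λ_max ≈ 66.5175, hence ||A||_2 = sqrt(λ_max) ≈ 8.1558.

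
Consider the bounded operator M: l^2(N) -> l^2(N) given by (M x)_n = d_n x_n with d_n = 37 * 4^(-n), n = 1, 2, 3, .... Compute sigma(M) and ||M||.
sigma(M) = {37 * 4^(-n) : n ≥ 1} ∪ {0}; ||M|| = 37/4

A bounded diagonal operator on l^2 with diagonal entries d_n has spectrum equal to the closure of {d_n : n ≥ 1}: every d_n is an eigenvalue (with eigenvector e_n), so {d_n} ⊂ sigma(M); the spectrum is closed, so its closure is too; and for lambda not in the closure, (M - lambda I) has bounded inverse (the diagonal entries 1/(d_n - lambda) are bounded). For our sequence d_n = 37 * 4^(-n), n = 1, 2, 3, ...:
  - {d_n} = {37 * 4^(-n) : n ≥ 1}; the only limit point is 0
  - closure = {37 * 4^(-n) : n ≥ 1} ∪ {0}
For the norm: a diagonal operator has ||M|| = sup_n |d_n|. Here d_n = 37 * 4^(-n) is positive and decreasing, so sup_n |d_n| = d_1 = 37/4. So ||M|| = 37/4.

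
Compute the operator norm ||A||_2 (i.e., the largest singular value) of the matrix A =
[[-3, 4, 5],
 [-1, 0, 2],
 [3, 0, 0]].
||A||_2 ≈ 7.4443 (= sqrt(largest eigenvalue of A^T A))

||A||_2 = sigma_max(A) = sqrt(lambda_max(A^T A)). Form the symmetric matrix M = A^T A =
[[19, -12, -17],
 [-12, 16, 20],
 [-17, 20, 29]].
Its characteristic polynomial (trace, sum of principal 2x2 minors, determinant of M give the coefficients) is
  p(λ) = det(λ I - M) = λ^3 - 64λ^2 + 486λ - 576.
No integer candidate from the rational root theorem (±divisors of 576) is a root, so the roots are irrational. The cubic discriminant is Δ = 217842336 > 0, so there are three distinct real roots. p(1) = -153 and p(2) = 148 have opposite signs, so a root lies in (1, 2); Newton's method refines it to λ ≈ 1.4592. p(7) = 33 and p(8) = -272 have opposite signs, so a root lies in (7, 8); Newton's method refines it to λ ≈ 7.123. p(55) = -1071 and p(56) = 1552 have opposite signs, so a root lies in (55, 56); Newton's method refines it to λ ≈ 55.4178. Check (Vieta): the three roots sum to 64, matching tr M = 64.
So the eigenvalues of A^T A are ≈ 1.4592, 7.123, 55.4178 (all ≥ 0, as they must be for A^T A). The largest is λ_max ≈ 55.4178, hence ||A||_2 = sqrt(λ_max) ≈ 7.4443.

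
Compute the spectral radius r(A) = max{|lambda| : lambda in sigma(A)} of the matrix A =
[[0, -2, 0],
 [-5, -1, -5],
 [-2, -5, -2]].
r(A) = (3 + sqrt(141))/2 ≈ 7.4372

The eigenvalues of A are the roots of its characteristic polynomial. With M = A (coefficients from the trace, the sum of principal 2x2 minors, and det A):
  p(λ) = det(λ I - M) = λ^3 + 3λ^2 - 33λ.
The constant term is 0, so λ = 0 is a root. Dividing out λ leaves p(λ) = λ(λ^2 + 3λ - 33). For λ^2 + 3λ - 33 the discriminant is 141. It is nonnegative but not a perfect square, so the roots are real and irrational: λ = (-3 ± sqrt(141))/2 ≈ 4.4372, -7.4372.
Thus the eigenvalues (to 4 decimals) are 4.4372 (modulus 4.4372); -7.4372 (modulus 7.4372); 0 (modulus 0). The spectral radius is the largest modulus: r(A) = (3 + sqrt(141))/2 ≈ 7.4372. (Cross-check: r(A) ≤ ||A||_2 ≈ 8.3317; equality holds whenever A is normal, though it can also hold for some non-normal A.)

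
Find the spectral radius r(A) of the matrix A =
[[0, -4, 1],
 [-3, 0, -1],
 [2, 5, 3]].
r(A) ≈ 3.5606

The eigenvalues of A are the roots of its characteristic polynomial. With M = A (coefficients from the trace, the sum of principal 2x2 minors, and det A):
  p(λ) = det(λ I - M) = λ^3 - 3λ^2 - 9λ + 43.
No integer candidate from the rational root theorem (±divisors of 43) is a root, so the roots are irrational. The cubic discriminant is Δ = -20736 < 0, so there is one real root and a complex-conjugate pair. p(-4) = -33 and p(-3) = 16 have opposite signs, so a root lies in (-4, -3); Newton's method refines it to λ ≈ -3.3916. Dividing out (λ - (-3.3916)) leaves approximately λ^2 - 6.3916λ + 12.6782. For λ^2 - 6.3916λ + 12.6782 the discriminant is -9.8597. It is negative, so the remaining roots are the complex-conjugate pair λ ≈ 3.1958 ± 1.57i. Their product equals the constant term, so |λ|^2 ≈ 12.6782 and |λ| ≈ 3.5606.
Thus the eigenvalues (to 4 decimals) are -3.3916 (modulus 3.3916); 3.1958 ± 1.57i (modulus 3.5606). The spectral radius is the largest modulus: r(A) ≈ 3.5606. (Cross-check: r(A) ≤ ||A||_2 ≈ 6.9931; equality holds whenever A is normal, though it can also hold for some non-normal A.)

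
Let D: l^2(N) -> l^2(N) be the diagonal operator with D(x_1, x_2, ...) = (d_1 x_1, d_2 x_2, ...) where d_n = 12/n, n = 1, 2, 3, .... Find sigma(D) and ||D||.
sigma(D) = {12/n : n ≥ 1} ∪ {0}; ||D|| = 12

A bounded diagonal operator on l^2 with diagonal entries d_n has spectrum equal to the closure of {d_n : n ≥ 1}: every d_n is an eigenvalue (with eigenvector e_n), so {d_n} ⊂ sigma(D); the spectrum is closed, so its closure is too; and for lambda not in the closure, (D - lambda I) has bounded inverse (the diagonal entries 1/(d_n - lambda) are bounded). For our sequence d_n = 12/n, n = 1, 2, 3, ...:
  - {d_n} = {12/n : n ≥ 1}; the only limit point is 0
  - closure = {12/n : n ≥ 1} ∪ {0}
For the norm: a diagonal operator has ||D|| = sup_n |d_n|. Here d_n = 12/n is positive and decreasing, so sup_n |d_n| = d_1 = 12. So ||D|| = 12.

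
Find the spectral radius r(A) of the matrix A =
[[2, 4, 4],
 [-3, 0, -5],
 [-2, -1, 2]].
r(A) ≈ 4.2271

The eigenvalues of A are the roots of its characteristic polynomial. With M = A (coefficients from the trace, the sum of principal 2x2 minors, and det A):
  p(λ) = det(λ I - M) = λ^3 - 4λ^2 + 19λ - 66.
No integer candidate from the rational root theorem (±divisors of 66) is a root, so the roots are irrational. The cubic discriminant is Δ = -65880 < 0, so there is one real root and a complex-conjugate pair. p(3) = -18 and p(4) = 10 have opposite signs, so a root lies in (3, 4); Newton's method refines it to λ ≈ 3.6937. Dividing out (λ - (3.6937)) leaves approximately λ^2 - 0.3063λ + 17.8685. For λ^2 - 0.3063λ + 17.8685 the discriminant is -71.38. It is negative, so the remaining roots are the complex-conjugate pair λ ≈ 0.1532 ± 4.2243i. Their product equals the constant term, so |λ|^2 ≈ 17.8685 and |λ| ≈ 4.2271.
Thus the eigenvalues (to 4 decimals) are 3.6937 (modulus 3.6937); 0.1532 ± 4.2243i (modulus 4.2271). The spectral radius is the largest modulus: r(A) ≈ 4.2271. (Cross-check: r(A) ≤ ||A||_2 ≈ 7.8209; equality holds whenever A is normal, though it can also hold for some non-normal A.)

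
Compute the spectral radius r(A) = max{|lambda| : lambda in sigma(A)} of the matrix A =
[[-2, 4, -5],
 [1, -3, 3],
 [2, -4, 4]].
r(A) ≈ 1.9368

The eigenvalues of A are the roots of its characteristic polynomial. With M = A (coefficients from the trace, the sum of principal 2x2 minors, and det A):
  p(λ) = det(λ I - M) = λ^3 + λ^2 + 4λ + 2.
No integer candidate from the rational root theorem (±divisors of 2) is a root, so the roots are irrational. The cubic discriminant is Δ = -212 < 0, so there is one real root and a complex-conjugate pair. p(-1) = -2 and p(0) = 2 have opposite signs, so a root lies in (-1, 0); Newton's method refines it to λ ≈ -0.5332. Dividing out (λ - (-0.5332)) leaves approximately λ^2 + 0.4668λ + 3.7511. For λ^2 + 0.4668λ + 3.7511 the discriminant is -14.7865. It is negative, so the remaining roots are the complex-conjugate pair λ ≈ -0.2334 ± 1.9227i. Their product equals the constant term, so |λ|^2 ≈ 3.7511 and |λ| ≈ 1.9368.
Thus the eigenvalues (to 4 decimals) are -0.5332 (modulus 0.5332); -0.2334 ± 1.9227i (modulus 1.9368). The spectral radius is the largest modulus: r(A) ≈ 1.9368. (Cross-check: r(A) ≤ ||A||_2 ≈ 9.9789; equality holds whenever A is normal, though it can also hold for some non-normal A.)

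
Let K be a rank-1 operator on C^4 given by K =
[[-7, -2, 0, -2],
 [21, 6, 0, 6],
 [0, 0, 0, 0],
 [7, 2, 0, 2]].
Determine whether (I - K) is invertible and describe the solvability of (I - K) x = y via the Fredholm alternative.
(I - K) is singular (det(I - K) = 0, i.e. 1 ∈ sigma(K)). (I - K) x = y is solvable iff y ⊥ ker((I - K)^*) = span{(-7, -2, 0, -2)}, i.e. iff -7y_1 - 2y_2 - 2y_4 = 0. When solvable, the solutions are x = y + c·(1, -3, 0, -1), c arbitrary (ker(I - K) = span{(1, -3, 0, -1)}, dimension 1).

K has rank 1, so it is an outer product K = u v^T: every row of K is a multiple of one row vector. Reading off the entries, u = (1, -3, 0, -1) and v = (-7, -2, 0, -2) (row i of K equals u_i·v^T). A rank-one matrix u v^T satisfies K u = u (v·u) and kills the (3)-dimensional subspace v^⊥, so its characteristic polynomial is lambda^3 (lambda - v·u) with v·u = tr K = 1. Hence the eigenvalues of I - K are 1 (multiplicity 3) and 1 - (1) = 0, so det(I - K) = 0. (Direct check: I - K =
[[8, 2, 0, 2],
 [-21, -5, 0, -6],
 [0, 0, 1, 0],
 [-7, -2, 0, -1]]
has determinant 0.) So 1 is an eigenvalue of K and (I - K) is not invertible. The finite-dimensional Fredholm alternative says: either (I - K) is invertible, or ker(I - K) ≠ {0} and then range(I - K) = ker((I - K)^*)^⊥, with dim ker(I - K) = dim ker((I - K)^*). We are in the second case, so we need both kernels. Kernel of I - K: (I - K) u = u - u (v·u) = u - u = 0, so ker(I - K) = span{u} = span{(1, -3, 0, -1)} (it is exactly 1-dimensional because rank(I - K) = 3). Kernel of the adjoint: K is real, so (I - K)^* = I - K^T = I - v u^T, and (I - v u^T) v = v - v (u·v) = 0; hence ker((I - K)^*) = span{v} = span{(-7, -2, 0, -2)}. Therefore (I - K) x = y is solvable iff <y, v> = 0, i.e. iff -7y_1 - 2y_2 - 2y_4 = 0. When this holds, K y = u (v·y) = 0, so (I - K) y = y and x = y is a particular solution; the full solution set is the line x = y + c·u = y + c·(1, -3, 0, -1), c ∈ C.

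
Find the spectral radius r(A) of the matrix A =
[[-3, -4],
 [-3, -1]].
r(A) = (4 + sqrt(52))/2 ≈ 5.6056

The eigenvalues of A are the roots of its characteristic polynomial. With M = A (coefficients from the trace and determinant):
  p(λ) = det(λ I - M) = λ^2 + 4λ - 9.
For λ^2 + 4λ - 9 the discriminant is 52. It is nonnegative but not a perfect square, so the roots are real and irrational: λ = (-4 ± sqrt(52))/2 ≈ 1.6056, -5.6056.
Thus the eigenvalues (to 4 decimals) are 1.6056 (modulus 1.6056); -5.6056 (modulus 5.6056). The spectral radius is the largest modulus: r(A) = (4 + sqrt(52))/2 ≈ 5.6056. (Cross-check: r(A) ≤ ||A||_2 ≈ 5.7016; equality holds whenever A is normal, though it can also hold for some non-normal A.)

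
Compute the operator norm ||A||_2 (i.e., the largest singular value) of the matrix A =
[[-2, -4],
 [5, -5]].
||A||_2 = sqrt((70 + sqrt(1300))/2) ≈ 7.282 (= sqrt(largest eigenvalue of A^T A))

||A||_2 = sigma_max(A) = sqrt(lambda_max(A^T A)). Form the symmetric matrix M = A^T A =
[[29, -17],
 [-17, 41]].
Its characteristic polynomial (trace, determinant of M give the coefficients) is
  p(λ) = det(λ I - M) = λ^2 - 70λ + 900.
For λ^2 - 70λ + 900 the discriminant is 1300. It is nonnegative but not a perfect square, so the roots are real and irrational: λ = (70 ± sqrt(1300))/2 ≈ 53.0278, 16.9722.
So the eigenvalues of A^T A are ≈ 16.9722, 53.0278 (all ≥ 0, as they must be for A^T A). The largest is λ_max = (70 + sqrt(1300))/2 ≈ 53.0278, hence ||A||_2 = sqrt(λ_max) = sqrt((70 + sqrt(1300))/2) ≈ 7.282.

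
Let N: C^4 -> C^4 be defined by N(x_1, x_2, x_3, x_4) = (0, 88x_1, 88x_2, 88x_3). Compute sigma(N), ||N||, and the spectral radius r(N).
sigma(N) = {0}; ||N|| = 88; r(N) = 0. (N is nilpotent with N^4 = 0.)

On C^4, N is a strictly lower-triangular matrix with 88 on the subdiagonal and zeros elsewhere, so its characteristic polynomial is lambda^4 and every eigenvalue is 0: sigma(N) = {0}. For the operator norm, N e_i = 88e_{i+1} for i = 1, ..., 3 and N e_4 = 0, so the singular values of N are 88 (with multiplicity 3) and 0; hence ||N|| = 88. The spectral radius r(N) = max|lambda| = 0. Note ||N|| > r(N) — characteristic of non-normal nilpotent operators. Indeed N^4 = 0.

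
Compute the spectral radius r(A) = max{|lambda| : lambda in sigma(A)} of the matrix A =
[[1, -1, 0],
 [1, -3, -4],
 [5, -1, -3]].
r(A) ≈ 3.4972

The eigenvalues of A are the roots of its characteristic polynomial. With M = A (coefficients from the trace, the sum of principal 2x2 minors, and det A):
  p(λ) = det(λ I - M) = λ^3 + 5λ^2 - 22.
No integer candidate from the rational root theorem (±divisors of 22) is a root, so the roots are irrational. The cubic discriminant is Δ = -2068 < 0, so there is one real root and a complex-conjugate pair. p(1) = -16 and p(2) = 6 have opposite signs, so a root lies in (1, 2); Newton's method refines it to λ ≈ 1.7988. Dividing out (λ - (1.7988)) leaves approximately λ^2 + 6.7988λ + 12.2301. For λ^2 + 6.7988λ + 12.2301 the discriminant is -2.696. It is negative, so the remaining roots are the complex-conjugate pair λ ≈ -3.3994 ± 0.821i. Their product equals the constant term, so |λ|^2 ≈ 12.2301 and |λ| ≈ 3.4972.
Thus the eigenvalues (to 4 decimals) are 1.7988 (modulus 1.7988); -3.3994 ± 0.821i (modulus 3.4972). The spectral radius is the largest modulus: r(A) ≈ 3.4972. (Cross-check: r(A) ≤ ||A||_2 ≈ 7.2133; equality holds whenever A is normal, though it can also hold for some non-normal A.)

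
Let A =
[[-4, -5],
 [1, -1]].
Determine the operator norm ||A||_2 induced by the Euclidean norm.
||A||_2 = sqrt((43 + sqrt(1525))/2) ≈ 6.4051 (= sqrt(largest eigenvalue of A^T A))

||A||_2 = sigma_max(A) = sqrt(lambda_max(A^T A)). Form the symmetric matrix M = A^T A =
[[17, 19],
 [19, 26]].
Its characteristic polynomial (trace, determinant of M give the coefficients) is
  p(λ) = det(λ I - M) = λ^2 - 43λ + 81.
For λ^2 - 43λ + 81 the discriminant is 1525. It is nonnegative but not a perfect square, so the roots are real and irrational: λ = (43 ± sqrt(1525))/2 ≈ 41.0256, 1.9744.
So the eigenvalues of A^T A are ≈ 1.9744, 41.0256 (all ≥ 0, as they must be for A^T A). The largest is λ_max = (43 + sqrt(1525))/2 ≈ 41.0256, hence ||A||_2 = sqrt(λ_max) = sqrt((43 + sqrt(1525))/2) ≈ 6.4051.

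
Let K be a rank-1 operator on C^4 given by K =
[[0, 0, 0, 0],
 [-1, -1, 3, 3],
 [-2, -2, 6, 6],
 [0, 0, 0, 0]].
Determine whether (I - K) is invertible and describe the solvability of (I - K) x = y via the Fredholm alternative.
(I - K) is invertible (det(I - K) = -4 ≠ 0), so for every y in C^4 the equation (I - K) x = y has a unique solution.

K has rank 1, so it is an outer product K = u v^T: every row of K is a multiple of one row vector. Reading off the entries, u = (0, 1, 2, 0) and v = (-1, -1, 3, 3) (row i of K equals u_i·v^T). A rank-one matrix u v^T satisfies K u = u (v·u) and kills the (3)-dimensional subspace v^⊥, so its characteristic polynomial is lambda^3 (lambda - v·u) with v·u = tr K = 5. Hence the eigenvalues of I - K are 1 (multiplicity 3) and 1 - (5) = -4, so det(I - K) = -4. (Direct check: I - K =
[[1, 0, 0, 0],
 [1, 2, -3, -3],
 [2, 2, -5, -6],
 [0, 0, 0, 1]]
has determinant -4.) The finite-dimensional Fredholm alternative says: either (I - K) is invertible, or ker(I - K) ≠ {0} and then range(I - K) = ker((I - K)^*)^⊥, with dim ker(I - K) = dim ker((I - K)^*). Since det(I - K) ≠ 0, 1 is not an eigenvalue of K and ker(I - K) = {0}, so we are in the first case: for every y there is a unique x = (I - K)^(-1) y. Explicitly, by the Sherman–Morrison formula, (I - u v^T)^(-1) = I + u v^T/(1 - v·u), i.e. (I - K)^(-1) = I + K/(-4).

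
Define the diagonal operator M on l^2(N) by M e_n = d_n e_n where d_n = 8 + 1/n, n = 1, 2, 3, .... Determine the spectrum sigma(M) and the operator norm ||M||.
sigma(M) = {8 + 1/n : n ≥ 1} ∪ {8}; ||M|| = 9

A bounded diagonal operator on l^2 with diagonal entries d_n has spectrum equal to the closure of {d_n : n ≥ 1}: every d_n is an eigenvalue (with eigenvector e_n), so {d_n} ⊂ sigma(M); the spectrum is closed, so its closure is too; and for lambda not in the closure, (M - lambda I) has bounded inverse (the diagonal entries 1/(d_n - lambda) are bounded). For our sequence d_n = 8 + 1/n, n = 1, 2, 3, ...:
  - {d_n} = {8 + 1/n : n ≥ 1}; the only limit point is 8
  - closure = {8 + 1/n : n ≥ 1} ∪ {8}
For the norm: a diagonal operator has ||M|| = sup_n |d_n|. Here d_n = 8 + 1/n is positive and decreasing, so sup_n |d_n| = d_1 = 8 + 1 = 9. So ||M|| = 9.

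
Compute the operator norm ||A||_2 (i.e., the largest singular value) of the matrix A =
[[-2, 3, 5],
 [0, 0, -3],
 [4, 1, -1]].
||A||_2 ≈ 6.9254 (= sqrt(largest eigenvalue of A^T A))

||A||_2 = sigma_max(A) = sqrt(lambda_max(A^T A)). Form the symmetric matrix M = A^T A =
[[20, -2, -14],
 [-2, 10, 14],
 [-14, 14, 35]].
Its characteristic polynomial (trace, sum of principal 2x2 minors, determinant of M give the coefficients) is
  p(λ) = det(λ I - M) = λ^3 - 65λ^2 + 854λ - 1764.
No integer candidate from the rational root theorem (±divisors of 1764) is a root, so the roots are irrational. The cubic discriminant is Δ = 330800372 > 0, so there are three distinct real roots. p(2) = -308 and p(3) = 240 have opposite signs, so a root lies in (2, 3); Newton's method refines it to λ ≈ 2.536. p(14) = 196 and p(15) = -204 have opposite signs, so a root lies in (14, 15); Newton's method refines it to λ ≈ 14.5034. p(47) = -1388 and p(48) = 60 have opposite signs, so a root lies in (47, 48); Newton's method refines it to λ ≈ 47.9606. Check (Vieta): the three roots sum to 65, matching tr M = 65.
So the eigenvalues of A^T A are ≈ 2.536, 14.5034, 47.9606 (all ≥ 0, as they must be for A^T A). The largest is λ_max ≈ 47.9606, hence ||A||_2 = sqrt(λ_max) ≈ 6.9254.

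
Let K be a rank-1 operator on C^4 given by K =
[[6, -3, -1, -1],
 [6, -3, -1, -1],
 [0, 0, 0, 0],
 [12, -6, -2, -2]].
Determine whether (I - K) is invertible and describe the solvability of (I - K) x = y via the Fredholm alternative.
(I - K) is singular (det(I - K) = 0, i.e. 1 ∈ sigma(K)). (I - K) x = y is solvable iff y ⊥ ker((I - K)^*) = span{(6, -3, -1, -1)}, i.e. iff 6y_1 - 3y_2 - y_3 - y_4 = 0. When solvable, the solutions are x = y + c·(1, 1, 0, 2), c arbitrary (ker(I - K) = span{(1, 1, 0, 2)}, dimension 1).

K has rank 1, so it is an outer product K = u v^T: every row of K is a multiple of one row vector. Reading off the entries, u = (1, 1, 0, 2) and v = (6, -3, -1, -1) (row i of K equals u_i·v^T). A rank-one matrix u v^T satisfies K u = u (v·u) and kills the (3)-dimensional subspace v^⊥, so its characteristic polynomial is lambda^3 (lambda - v·u) with v·u = tr K = 1. Hence the eigenvalues of I - K are 1 (multiplicity 3) and 1 - (1) = 0, so det(I - K) = 0. (Direct check: I - K =
[[-5, 3, 1, 1],
 [-6, 4, 1, 1],
 [0, 0, 1, 0],
 [-12, 6, 2, 3]]
has determinant 0.) So 1 is an eigenvalue of K and (I - K) is not invertible. The finite-dimensional Fredholm alternative says: either (I - K) is invertible, or ker(I - K) ≠ {0} and then range(I - K) = ker((I - K)^*)^⊥, with dim ker(I - K) = dim ker((I - K)^*). We are in the second case, so we need both kernels. Kernel of I - K: (I - K) u = u - u (v·u) = u - u = 0, so ker(I - K) = span{u} = span{(1, 1, 0, 2)} (it is exactly 1-dimensional because rank(I - K) = 3). Kernel of the adjoint: K is real, so (I - K)^* = I - K^T = I - v u^T, and (I - v u^T) v = v - v (u·v) = 0; hence ker((I - K)^*) = span{v} = span{(6, -3, -1, -1)}. Therefore (I - K) x = y is solvable iff <y, v> = 0, i.e. iff 6y_1 - 3y_2 - y_3 - y_4 = 0. When this holds, K y = u (v·y) = 0, so (I - K) y = y and x = y is a particular solution; the full solution set is the line x = y + c·u = y + c·(1, 1, 0, 2), c ∈ C.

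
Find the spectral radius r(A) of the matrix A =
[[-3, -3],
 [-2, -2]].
r(A) = 5

The eigenvalues of A are the roots of its characteristic polynomial. With M = A (coefficients from the trace and determinant):
  p(λ) = det(λ I - M) = λ^2 + 5λ.
For λ^2 + 5λ the discriminant is 25. It is a perfect square (5^2), so the roots are rational: λ = (-5 ± 5)/2 = 0, -5.
Thus the eigenvalues (to 4 decimals) are 0 (modulus 0); -5 (modulus 5). The spectral radius is the largest modulus: r(A) = 5. (Cross-check: r(A) ≤ ||A||_2 ≈ 5.099; equality holds whenever A is normal, though it can also hold for some non-normal A.)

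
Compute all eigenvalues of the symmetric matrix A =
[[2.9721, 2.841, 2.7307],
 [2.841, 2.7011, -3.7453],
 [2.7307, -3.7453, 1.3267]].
sigma(A) ≈ {-4, 5, 6}

A is real symmetric, so its spectrum consists of real eigenvalues. Expanding the characteristic polynomial of the displayed matrix gives
  det(λ I - A) = p(λ) = λ^3 + (-7)λ^2 + (-14)λ + (120).
Solving p(λ) = 0 yields eigenvalues ≈ -4, 5, 6. (A is shown rounded to 4 decimals, so these recover the underlying integer eigenvalues to within that precision.)
Verification: the trace of A = 7 equals the sum of eigenvalues 7, and det(A) ≈ -120.0008 matches the eigenvalue product -120.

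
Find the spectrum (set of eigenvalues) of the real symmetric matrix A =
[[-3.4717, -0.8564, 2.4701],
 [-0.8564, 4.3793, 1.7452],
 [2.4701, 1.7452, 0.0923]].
sigma(A) ≈ {-5, 1, 5}

A is real symmetric, so its spectrum consists of real eigenvalues. Expanding the characteristic polynomial of the displayed matrix gives
  det(λ I - A) = p(λ) = λ^3 + (-1)λ^2 + (-25)λ + (25).
Solving p(λ) = 0 yields eigenvalues ≈ -5, 1, 5. (A is shown rounded to 4 decimals, so these recover the underlying integer eigenvalues to within that precision.)
Verification: the trace of A = 1 equals the sum of eigenvalues 1, and det(A) ≈ -25.0006 matches the eigenvalue product -25.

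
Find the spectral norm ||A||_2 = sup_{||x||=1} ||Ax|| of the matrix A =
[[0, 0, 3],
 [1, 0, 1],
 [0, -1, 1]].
||A||_2 = sqrt((12 + sqrt(108))/2) ≈ 3.3461 (= sqrt(largest eigenvalue of A^T A))

||A||_2 = sigma_max(A) = sqrt(lambda_max(A^T A)). Form the symmetric matrix M = A^T A =
[[1, 0, 1],
 [0, 1, -1],
 [1, -1, 11]].
Its characteristic polynomial (trace, sum of principal 2x2 minors, determinant of M give the coefficients) is
  p(λ) = det(λ I - M) = λ^3 - 13λ^2 + 21λ - 9.
By the rational root theorem any rational root is an integer divisor of 9. Testing λ = 1: p(1) = 1 - 13 + 21 - 9 = 0, so λ = 1 is a root. Dividing out (λ - 1) leaves p(λ) = (λ - 1)(λ^2 - 12λ + 9). For λ^2 - 12λ + 9 the discriminant is 108. It is nonnegative but not a perfect square, so the roots are real and irrational: λ = (12 ± sqrt(108))/2 ≈ 11.1962, 0.8038.
So the eigenvalues of A^T A are ≈ 0.8038, 1, 11.1962 (all ≥ 0, as they must be for A^T A). The largest is λ_max = (12 + sqrt(108))/2 ≈ 11.1962, hence ||A||_2 = sqrt(λ_max) = sqrt((12 + sqrt(108))/2) ≈ 3.3461.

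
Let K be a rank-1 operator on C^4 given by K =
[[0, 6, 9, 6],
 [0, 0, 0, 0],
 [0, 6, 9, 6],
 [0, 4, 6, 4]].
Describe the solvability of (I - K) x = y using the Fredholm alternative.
(I - K) is invertible (det(I - K) = -12 ≠ 0), so for every y in C^4 the equation (I - K) x = y has a unique solution.

K has rank 1, so it is an outer product K = u v^T: every row of K is a multiple of one row vector. Reading off the entries, u = (3, 0, 3, 2) and v = (0, 2, 3, 2) (row i of K equals u_i·v^T). A rank-one matrix u v^T satisfies K u = u (v·u) and kills the (3)-dimensional subspace v^⊥, so its characteristic polynomial is lambda^3 (lambda - v·u) with v·u = tr K = 13. Hence the eigenvalues of I - K are 1 (multiplicity 3) and 1 - (13) = -12, so det(I - K) = -12. (Direct check: I - K =
[[1, -6, -9, -6],
 [0, 1, 0, 0],
 [0, -6, -8, -6],
 [0, -4, -6, -3]]
has determinant -12.) The finite-dimensional Fredholm alternative says: either (I - K) is invertible, or ker(I - K) ≠ {0} and then range(I - K) = ker((I - K)^*)^⊥, with dim ker(I - K) = dim ker((I - K)^*). Since det(I - K) ≠ 0, 1 is not an eigenvalue of K and ker(I - K) = {0}, so we are in the first case: for every y there is a unique x = (I - K)^(-1) y. Explicitly, by the Sherman–Morrison formula, (I - u v^T)^(-1) = I + u v^T/(1 - v·u), i.e. (I - K)^(-1) = I + K/(-12).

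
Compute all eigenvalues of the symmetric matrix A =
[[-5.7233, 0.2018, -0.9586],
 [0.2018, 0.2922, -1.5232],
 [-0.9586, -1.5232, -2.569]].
sigma(A) ≈ {-6, -3, 1}

A is real symmetric, so its spectrum consists of real eigenvalues. Expanding the characteristic polynomial of the displayed matrix gives
  det(λ I - A) = p(λ) = λ^3 + (8)λ^2 + (9)λ + (-18).
Solving p(λ) = 0 yields eigenvalues ≈ -6, -3, 1. (A is shown rounded to 4 decimals, so these recover the underlying integer eigenvalues to within that precision.)
Verification: the trace of A = -8 equals the sum of eigenvalues -8, and det(A) ≈ 18.0005 matches the eigenvalue product 18.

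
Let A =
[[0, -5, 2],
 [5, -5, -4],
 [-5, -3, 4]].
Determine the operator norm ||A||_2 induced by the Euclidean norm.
||A||_2 ≈ 9.2305 (= sqrt(largest eigenvalue of A^T A))

||A||_2 = sigma_max(A) = sqrt(lambda_max(A^T A)). Form the symmetric matrix M = A^T A =
[[50, -10, -40],
 [-10, 59, -2],
 [-40, -2, 36]].
Its characteristic polynomial (trace, sum of principal 2x2 minors, determinant of M give the coefficients) is
  p(λ) = det(λ I - M) = λ^3 - 145λ^2 + 5170λ - 6400.
No integer candidate from the rational root theorem (±divisors of 6400) is a root, so the roots are irrational. The cubic discriminant is Δ = 16430430500 > 0, so there are three distinct real roots. p(1) = -1374 and p(2) = 3368 have opposite signs, so a root lies in (1, 2); Newton's method refines it to λ ≈ 1.2837. p(58) = 792 and p(59) = -736 have opposite signs, so a root lies in (58, 59); Newton's method refines it to λ ≈ 58.5133. p(85) = -450 and p(86) = 1856 have opposite signs, so a root lies in (85, 86); Newton's method refines it to λ ≈ 85.2029. Check (Vieta): the three roots sum to 145, matching tr M = 145.
So the eigenvalues of A^T A are ≈ 1.2837, 58.5133, 85.2029 (all ≥ 0, as they must be for A^T A). The largest is λ_max ≈ 85.2029, hence ||A||_2 = sqrt(λ_max) ≈ 9.2305.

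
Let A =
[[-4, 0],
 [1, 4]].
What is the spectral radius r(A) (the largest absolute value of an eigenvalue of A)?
r(A) = 4

The eigenvalues of A are the roots of its characteristic polynomial. With M = A (coefficients from the trace and determinant):
  p(λ) = det(λ I - M) = λ^2 - 16.
For λ^2 - 16 the discriminant is 64. It is a perfect square (8^2), so the roots are rational: λ = (0 ± 8)/2 = 4, -4.
Thus the eigenvalues (to 4 decimals) are 4 (modulus 4); -4 (modulus 4). The spectral radius is the largest modulus: r(A) = 4. (Cross-check: r(A) ≤ ||A||_2 ≈ 4.5311; equality holds whenever A is normal, though it can also hold for some non-normal A.)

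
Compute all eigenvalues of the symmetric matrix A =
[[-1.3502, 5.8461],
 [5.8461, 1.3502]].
sigma(A) ≈ {-6, 6}

A is real symmetric, so its spectrum consists of real eigenvalues. Expanding the characteristic polynomial of the displayed matrix gives
  det(λ I - A) = p(λ) = λ^2 + (0)λ + (-36).
Solving p(λ) = 0 yields eigenvalues ≈ -6, 6. (A is shown rounded to 4 decimals, so these recover the underlying integer eigenvalues to within that precision.)
Verification: the trace of A = 0 equals the sum of eigenvalues 0, and det(A) ≈ -35.9999 matches the eigenvalue product -36.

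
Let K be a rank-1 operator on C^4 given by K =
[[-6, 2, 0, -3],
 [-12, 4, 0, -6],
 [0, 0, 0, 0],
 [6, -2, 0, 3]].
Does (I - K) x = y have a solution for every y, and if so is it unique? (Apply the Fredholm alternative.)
(I - K) is singular (det(I - K) = 0, i.e. 1 ∈ sigma(K)). (I - K) x = y is solvable iff y ⊥ ker((I - K)^*) = span{(-6, 2, 0, -3)}, i.e. iff -6y_1 + 2y_2 - 3y_4 = 0. When solvable, the solutions are x = y + c·(1, 2, 0, -1), c arbitrary (ker(I - K) = span{(1, 2, 0, -1)}, dimension 1).

K has rank 1, so it is an outer product K = u v^T: every row of K is a multiple of one row vector. Reading off the entries, u = (1, 2, 0, -1) and v = (-6, 2, 0, -3) (row i of K equals u_i·v^T). A rank-one matrix u v^T satisfies K u = u (v·u) and kills the (3)-dimensional subspace v^⊥, so its characteristic polynomial is lambda^3 (lambda - v·u) with v·u = tr K = 1. Hence the eigenvalues of I - K are 1 (multiplicity 3) and 1 - (1) = 0, so det(I - K) = 0. (Direct check: I - K =
[[7, -2, 0, 3],
 [12, -3, 0, 6],
 [0, 0, 1, 0],
 [-6, 2, 0, -2]]
has determinant 0.) So 1 is an eigenvalue of K and (I - K) is not invertible. The finite-dimensional Fredholm alternative says: either (I - K) is invertible, or ker(I - K) ≠ {0} and then range(I - K) = ker((I - K)^*)^⊥, with dim ker(I - K) = dim ker((I - K)^*). We are in the second case, so we need both kernels. Kernel of I - K: (I - K) u = u - u (v·u) = u - u = 0, so ker(I - K) = span{u} = span{(1, 2, 0, -1)} (it is exactly 1-dimensional because rank(I - K) = 3). Kernel of the adjoint: K is real, so (I - K)^* = I - K^T = I - v u^T, and (I - v u^T) v = v - v (u·v) = 0; hence ker((I - K)^*) = span{v} = span{(-6, 2, 0, -3)}. Therefore (I - K) x = y is solvable iff <y, v> = 0, i.e. iff -6y_1 + 2y_2 - 3y_4 = 0. When this holds, K y = u (v·y) = 0, so (I - K) y = y and x = y is a particular solution; the full solution set is the line x = y + c·u = y + c·(1, 2, 0, -1), c ∈ C.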